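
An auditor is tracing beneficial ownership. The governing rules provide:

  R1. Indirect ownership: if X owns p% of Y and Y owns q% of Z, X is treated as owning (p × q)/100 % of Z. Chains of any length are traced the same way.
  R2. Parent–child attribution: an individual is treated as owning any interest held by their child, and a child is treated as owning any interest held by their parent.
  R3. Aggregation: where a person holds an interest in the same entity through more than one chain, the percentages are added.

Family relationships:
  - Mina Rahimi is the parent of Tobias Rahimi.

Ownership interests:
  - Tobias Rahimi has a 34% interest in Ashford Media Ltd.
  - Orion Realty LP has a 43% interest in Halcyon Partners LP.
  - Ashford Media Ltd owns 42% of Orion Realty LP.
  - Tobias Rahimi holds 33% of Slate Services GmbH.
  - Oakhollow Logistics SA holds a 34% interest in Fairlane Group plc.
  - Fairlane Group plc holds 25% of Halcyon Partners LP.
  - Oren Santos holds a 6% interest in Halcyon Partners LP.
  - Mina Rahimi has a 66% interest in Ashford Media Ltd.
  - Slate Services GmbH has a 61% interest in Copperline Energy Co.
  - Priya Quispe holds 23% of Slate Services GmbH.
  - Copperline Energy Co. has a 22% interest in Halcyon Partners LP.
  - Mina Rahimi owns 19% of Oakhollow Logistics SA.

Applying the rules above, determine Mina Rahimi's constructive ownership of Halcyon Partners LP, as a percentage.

By parent–child attribution (R2), Mina Rahimi is treated as also owning Tobias Rahimi's interest in Ashford Media Ltd, giving 66% + 34% = 100%.
By parent–child attribution (R2), Mina Rahimi is treated as owning Tobias Rahimi's 33% interest in Slate Services GmbH.
Chain via Oakhollow Logistics SA → Fairlane Group plc (R1): 19% × 34% × 25% = 1.615% of Halcyon Partners LP.
Chain via Ashford Media Ltd → Orion Realty LP (R1): 100% × 42% × 43% = 18.06% of Halcyon Partners LP.
Chain via Slate Services GmbH → Copperline Energy Co. (R1): 33% × 61% × 22% = 4.4286% of Halcyon Partners LP.
Aggregating (R3): 1.615% + 18.06% + 4.4286% = 24.1036%.

24.1036%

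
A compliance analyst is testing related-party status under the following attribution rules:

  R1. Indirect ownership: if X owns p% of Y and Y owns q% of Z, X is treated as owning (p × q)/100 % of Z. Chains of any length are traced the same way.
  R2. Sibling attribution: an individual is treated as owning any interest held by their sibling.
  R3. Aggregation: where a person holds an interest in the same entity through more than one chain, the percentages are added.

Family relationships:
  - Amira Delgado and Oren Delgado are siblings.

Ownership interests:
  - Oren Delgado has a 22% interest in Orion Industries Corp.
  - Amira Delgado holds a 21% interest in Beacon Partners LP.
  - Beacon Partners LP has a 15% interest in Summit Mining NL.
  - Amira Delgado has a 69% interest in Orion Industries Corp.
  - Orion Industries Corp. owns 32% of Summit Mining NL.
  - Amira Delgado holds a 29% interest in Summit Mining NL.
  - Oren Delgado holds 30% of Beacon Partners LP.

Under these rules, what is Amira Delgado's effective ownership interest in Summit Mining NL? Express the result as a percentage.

65.77%

By sibling attribution (R2), Amira Delgado is treated as also owning Oren Delgado's interest in Beacon Partners LP, giving 21% + 30% = 51%.
By sibling attribution (R2), Amira Delgado is treated as also owning Oren Delgado's interest in Orion Industries Corp, giving 69% + 22% = 91%.
Chain via Beacon Partners LP (R1): 51% × 15% = 7.65% of Summit Mining NL.
Chain via Orion Industries Corp. (R1): 91% × 32% = 29.12% of Summit Mining NL.
Direct interest in Summit Mining NL: 29%.
Aggregating (R3): 7.65% + 29.12% + 29% = 65.77%.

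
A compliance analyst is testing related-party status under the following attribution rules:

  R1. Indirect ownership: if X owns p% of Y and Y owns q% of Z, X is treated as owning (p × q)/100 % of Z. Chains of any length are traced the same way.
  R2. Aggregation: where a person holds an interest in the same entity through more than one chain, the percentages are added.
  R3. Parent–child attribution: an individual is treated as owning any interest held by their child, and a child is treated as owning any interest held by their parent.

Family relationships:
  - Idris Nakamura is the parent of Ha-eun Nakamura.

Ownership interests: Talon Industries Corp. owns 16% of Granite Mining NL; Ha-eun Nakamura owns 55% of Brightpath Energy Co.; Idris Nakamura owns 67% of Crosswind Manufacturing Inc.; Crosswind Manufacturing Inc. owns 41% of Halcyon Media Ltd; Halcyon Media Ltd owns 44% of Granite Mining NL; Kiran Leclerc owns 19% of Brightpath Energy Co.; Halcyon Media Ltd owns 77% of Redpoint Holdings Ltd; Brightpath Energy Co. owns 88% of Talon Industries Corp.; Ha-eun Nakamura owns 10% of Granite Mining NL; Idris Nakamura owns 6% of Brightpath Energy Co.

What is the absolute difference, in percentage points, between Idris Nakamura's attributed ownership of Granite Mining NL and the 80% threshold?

By parent–child attribution (R3), Idris Nakamura is treated as also owning Ha-eun Nakamura's interest in Brightpath Energy Co, giving 6% + 55% = 61%.
By parent–child attribution (R3), Idris Nakamura is treated as owning Ha-eun Nakamura's 10% interest in Granite Mining NL.
Chain via Brightpath Energy Co. → Talon Industries Corp. (R1): 61% × 88% × 16% = 8.5888% of Granite Mining NL.
Chain via Crosswind Manufacturing Inc. → Halcyon Media Ltd (R1): 67% × 41% × 44% = 12.0868% of Granite Mining NL.
Direct interest in Granite Mining NL: 10%.
Aggregating (R2): 8.5888% + 12.0868% + 10% = 30.6756%.
30.6756% falls short of the 80% threshold by 49.3244 percentage points.

49.3244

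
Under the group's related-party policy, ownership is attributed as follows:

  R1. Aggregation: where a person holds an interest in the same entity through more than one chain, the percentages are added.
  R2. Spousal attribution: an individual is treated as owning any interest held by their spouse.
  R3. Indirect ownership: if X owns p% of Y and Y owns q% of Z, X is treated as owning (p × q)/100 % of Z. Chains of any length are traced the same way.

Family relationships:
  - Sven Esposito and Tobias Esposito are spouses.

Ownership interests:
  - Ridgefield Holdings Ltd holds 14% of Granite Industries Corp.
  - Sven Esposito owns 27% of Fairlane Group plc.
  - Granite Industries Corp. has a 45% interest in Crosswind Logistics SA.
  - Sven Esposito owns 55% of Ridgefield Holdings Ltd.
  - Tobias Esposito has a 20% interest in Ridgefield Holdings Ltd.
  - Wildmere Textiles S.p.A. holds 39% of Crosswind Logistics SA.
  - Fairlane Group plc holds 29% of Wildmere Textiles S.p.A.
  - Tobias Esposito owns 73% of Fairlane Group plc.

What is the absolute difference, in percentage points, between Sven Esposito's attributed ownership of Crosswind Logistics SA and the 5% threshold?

By spousal attribution (R2), Sven Esposito is treated as also owning Tobias Esposito's interest in Ridgefield Holdings Ltd, giving 55% + 20% = 75%.
By spousal attribution (R2), Sven Esposito is treated as also owning Tobias Esposito's interest in Fairlane Group plc, giving 27% + 73% = 100%.
Chain via Ridgefield Holdings Ltd → Granite Industries Corp. (R3): 75% × 14% × 45% = 4.725% of Crosswind Logistics SA.
Chain via Fairlane Group plc → Wildmere Textiles S.p.A. (R3): 100% × 29% × 39% = 11.31% of Crosswind Logistics SA.
Aggregating (R1): 4.725% + 11.31% = 16.035%.
16.035% exceeds the 5% threshold by 11.035 percentage points.

11.035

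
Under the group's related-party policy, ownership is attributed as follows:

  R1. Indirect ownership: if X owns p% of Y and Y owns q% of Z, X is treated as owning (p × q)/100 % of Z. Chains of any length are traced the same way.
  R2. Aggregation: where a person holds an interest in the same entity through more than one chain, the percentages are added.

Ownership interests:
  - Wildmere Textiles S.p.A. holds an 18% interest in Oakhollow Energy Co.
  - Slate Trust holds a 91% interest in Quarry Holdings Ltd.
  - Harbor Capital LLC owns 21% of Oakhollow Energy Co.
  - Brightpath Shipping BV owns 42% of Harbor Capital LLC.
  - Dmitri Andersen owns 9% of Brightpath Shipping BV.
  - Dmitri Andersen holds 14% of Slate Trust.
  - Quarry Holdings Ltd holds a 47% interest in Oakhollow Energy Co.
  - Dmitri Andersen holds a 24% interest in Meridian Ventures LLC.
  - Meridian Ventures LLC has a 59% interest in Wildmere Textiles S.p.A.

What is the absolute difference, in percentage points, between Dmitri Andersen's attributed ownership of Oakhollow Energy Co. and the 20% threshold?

Chain via Meridian Ventures LLC → Wildmere Textiles S.p.A. (R1): 24% × 59% × 18% = 2.5488% of Oakhollow Energy Co.
Chain via Slate Trust → Quarry Holdings Ltd (R1): 14% × 91% × 47% = 5.9878% of Oakhollow Energy Co.
Chain via Brightpath Shipping BV → Harbor Capital LLC (R1): 9% × 42% × 21% = 0.7938% of Oakhollow Energy Co.
Aggregating (R2): 2.5488% + 5.9878% + 0.7938% = 9.3304%.
9.3304% falls short of the 20% threshold by 10.6696 percentage points.

10.6696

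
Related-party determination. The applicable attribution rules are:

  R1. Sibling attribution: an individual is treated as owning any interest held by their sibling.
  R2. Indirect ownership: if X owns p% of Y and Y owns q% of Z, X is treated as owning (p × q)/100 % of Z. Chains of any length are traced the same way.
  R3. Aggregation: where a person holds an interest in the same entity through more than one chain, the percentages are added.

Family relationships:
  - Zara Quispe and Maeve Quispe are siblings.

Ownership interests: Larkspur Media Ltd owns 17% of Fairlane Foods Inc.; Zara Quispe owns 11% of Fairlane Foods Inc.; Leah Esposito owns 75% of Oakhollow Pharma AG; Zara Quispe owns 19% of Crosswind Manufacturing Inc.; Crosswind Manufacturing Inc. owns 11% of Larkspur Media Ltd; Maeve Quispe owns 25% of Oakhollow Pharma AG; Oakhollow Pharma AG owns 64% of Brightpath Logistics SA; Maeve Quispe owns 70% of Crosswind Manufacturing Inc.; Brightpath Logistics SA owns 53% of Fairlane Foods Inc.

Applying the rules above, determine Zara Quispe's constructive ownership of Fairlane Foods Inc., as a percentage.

By sibling attribution (R1), Zara Quispe is treated as also owning Maeve Quispe's interest in Crosswind Manufacturing Inc, giving 19% + 70% = 89%.
By sibling attribution (R1), Zara Quispe is treated as owning Maeve Quispe's 25% interest in Oakhollow Pharma AG.
Chain via Crosswind Manufacturing Inc. → Larkspur Media Ltd (R2): 89% × 11% × 17% = 1.6643% of Fairlane Foods Inc.
Direct interest in Fairlane Foods Inc: 11%.
Chain via Oakhollow Pharma AG → Brightpath Logistics SA (R2): 25% × 64% × 53% = 8.48% of Fairlane Foods Inc.
Aggregating (R3): 1.6643% + 11% + 8.48% = 21.1443%.

21.1443%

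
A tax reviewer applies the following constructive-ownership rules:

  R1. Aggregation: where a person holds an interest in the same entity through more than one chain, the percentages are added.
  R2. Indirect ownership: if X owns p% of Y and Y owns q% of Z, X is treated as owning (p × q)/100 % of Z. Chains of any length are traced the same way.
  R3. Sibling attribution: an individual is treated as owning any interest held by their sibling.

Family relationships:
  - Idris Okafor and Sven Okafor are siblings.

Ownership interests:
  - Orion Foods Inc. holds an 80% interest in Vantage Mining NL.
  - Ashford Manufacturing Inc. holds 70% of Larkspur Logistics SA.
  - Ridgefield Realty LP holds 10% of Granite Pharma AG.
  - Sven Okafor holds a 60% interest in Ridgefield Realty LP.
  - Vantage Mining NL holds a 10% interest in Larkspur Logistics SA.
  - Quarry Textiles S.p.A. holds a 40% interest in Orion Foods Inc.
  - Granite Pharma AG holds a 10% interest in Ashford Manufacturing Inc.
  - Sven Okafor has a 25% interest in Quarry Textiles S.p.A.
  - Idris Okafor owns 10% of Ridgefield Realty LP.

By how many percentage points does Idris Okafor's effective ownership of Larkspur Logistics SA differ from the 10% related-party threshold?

8.71

By sibling attribution (R3), Idris Okafor is treated as also owning Sven Okafor's interest in Ridgefield Realty LP, giving 10% + 60% = 70%.
By sibling attribution (R3), Idris Okafor is treated as owning Sven Okafor's 25% interest in Quarry Textiles S.p.A.
Chain via Ridgefield Realty LP → Granite Pharma AG → Ashford Manufacturing Inc. (R2): 70% × 10% × 10% × 70% = 0.49% of Larkspur Logistics SA.
Chain via Quarry Textiles S.p.A. → Orion Foods Inc. → Vantage Mining NL (R2): 25% × 40% × 80% × 10% = 0.8% of Larkspur Logistics SA.
Aggregating (R1): 0.49% + 0.8% = 1.29%.
1.29% falls short of the 10% threshold by 8.71 percentage points.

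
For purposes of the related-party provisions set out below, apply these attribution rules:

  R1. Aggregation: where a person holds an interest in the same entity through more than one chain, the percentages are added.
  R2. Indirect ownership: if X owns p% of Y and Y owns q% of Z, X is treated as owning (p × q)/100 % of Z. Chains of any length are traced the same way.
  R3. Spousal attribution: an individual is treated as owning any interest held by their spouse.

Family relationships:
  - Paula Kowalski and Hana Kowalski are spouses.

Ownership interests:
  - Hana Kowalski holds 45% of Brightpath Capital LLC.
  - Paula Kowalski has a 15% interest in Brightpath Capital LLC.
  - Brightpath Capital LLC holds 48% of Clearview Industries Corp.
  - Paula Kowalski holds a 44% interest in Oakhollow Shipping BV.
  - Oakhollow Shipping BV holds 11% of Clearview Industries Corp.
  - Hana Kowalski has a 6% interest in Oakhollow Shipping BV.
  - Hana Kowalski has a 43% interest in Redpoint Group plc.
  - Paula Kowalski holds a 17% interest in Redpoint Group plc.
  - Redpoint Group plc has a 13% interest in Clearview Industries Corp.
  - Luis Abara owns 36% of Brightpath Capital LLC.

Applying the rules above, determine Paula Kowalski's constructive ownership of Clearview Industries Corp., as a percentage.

42.1%

By spousal attribution (R3), Paula Kowalski is treated as also owning Hana Kowalski's interest in Oakhollow Shipping BV, giving 44% + 6% = 50%.
By spousal attribution (R3), Paula Kowalski is treated as also owning Hana Kowalski's interest in Redpoint Group plc, giving 17% + 43% = 60%.
By spousal attribution (R3), Paula Kowalski is treated as also owning Hana Kowalski's interest in Brightpath Capital LLC, giving 15% + 45% = 60%.
Chain via Oakhollow Shipping BV (R2): 50% × 11% = 5.5% of Clearview Industries Corp.
Chain via Redpoint Group plc (R2): 60% × 13% = 7.8% of Clearview Industries Corp.
Chain via Brightpath Capital LLC (R2): 60% × 48% = 28.8% of Clearview Industries Corp.
Aggregating (R1): 5.5% + 7.8% + 28.8% = 42.1%.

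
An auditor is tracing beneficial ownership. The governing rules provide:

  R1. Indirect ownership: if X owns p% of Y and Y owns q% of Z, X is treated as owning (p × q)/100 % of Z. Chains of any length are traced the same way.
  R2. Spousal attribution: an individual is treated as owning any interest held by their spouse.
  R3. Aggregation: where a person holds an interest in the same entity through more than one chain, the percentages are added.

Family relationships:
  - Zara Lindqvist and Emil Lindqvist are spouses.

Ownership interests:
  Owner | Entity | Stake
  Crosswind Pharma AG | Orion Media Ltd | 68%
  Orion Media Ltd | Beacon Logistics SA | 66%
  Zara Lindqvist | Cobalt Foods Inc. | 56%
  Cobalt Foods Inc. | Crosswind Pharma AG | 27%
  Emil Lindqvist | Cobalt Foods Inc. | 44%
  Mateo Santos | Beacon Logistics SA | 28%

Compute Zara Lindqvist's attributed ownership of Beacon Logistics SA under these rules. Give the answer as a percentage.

By spousal attribution (R2), Zara Lindqvist is treated as also owning Emil Lindqvist's interest in Cobalt Foods Inc, giving 56% + 44% = 100%.
Chain via Cobalt Foods Inc. → Crosswind Pharma AG → Orion Media Ltd (R1): 100% × 27% × 68% × 66% = 12.1176% of Beacon Logistics SA.

12.1176%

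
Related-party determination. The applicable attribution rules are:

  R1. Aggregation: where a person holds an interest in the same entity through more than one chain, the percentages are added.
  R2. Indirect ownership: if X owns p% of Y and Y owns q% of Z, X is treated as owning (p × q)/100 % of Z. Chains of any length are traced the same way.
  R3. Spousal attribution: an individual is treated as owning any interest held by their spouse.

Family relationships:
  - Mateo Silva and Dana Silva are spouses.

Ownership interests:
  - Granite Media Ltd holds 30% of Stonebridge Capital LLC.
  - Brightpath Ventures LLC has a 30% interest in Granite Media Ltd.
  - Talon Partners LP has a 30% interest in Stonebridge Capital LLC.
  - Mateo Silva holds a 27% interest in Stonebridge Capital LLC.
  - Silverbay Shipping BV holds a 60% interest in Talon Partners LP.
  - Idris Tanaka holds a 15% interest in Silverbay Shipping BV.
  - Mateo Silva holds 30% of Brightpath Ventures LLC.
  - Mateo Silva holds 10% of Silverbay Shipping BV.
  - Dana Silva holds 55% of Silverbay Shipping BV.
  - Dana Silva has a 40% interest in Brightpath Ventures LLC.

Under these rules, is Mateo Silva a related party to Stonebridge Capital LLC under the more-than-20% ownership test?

By spousal attribution (R3), Mateo Silva is treated as also owning Dana Silva's interest in Brightpath Ventures LLC, giving 30% + 40% = 70%.
By spousal attribution (R3), Mateo Silva is treated as also owning Dana Silva's interest in Silverbay Shipping BV, giving 10% + 55% = 65%.
Chain via Brightpath Ventures LLC → Granite Media Ltd (R2): 70% × 30% × 30% = 6.3% of Stonebridge Capital LLC.
Chain via Silverbay Shipping BV → Talon Partners LP (R2): 65% × 60% × 30% = 11.7% of Stonebridge Capital LLC.
Direct interest in Stonebridge Capital LLC: 27%.
Aggregating (R1): 6.3% + 11.7% + 27% = 45%.
45% exceeds the 20% threshold, so Mateo is a related party to Stonebridge Capital LLC.

Yes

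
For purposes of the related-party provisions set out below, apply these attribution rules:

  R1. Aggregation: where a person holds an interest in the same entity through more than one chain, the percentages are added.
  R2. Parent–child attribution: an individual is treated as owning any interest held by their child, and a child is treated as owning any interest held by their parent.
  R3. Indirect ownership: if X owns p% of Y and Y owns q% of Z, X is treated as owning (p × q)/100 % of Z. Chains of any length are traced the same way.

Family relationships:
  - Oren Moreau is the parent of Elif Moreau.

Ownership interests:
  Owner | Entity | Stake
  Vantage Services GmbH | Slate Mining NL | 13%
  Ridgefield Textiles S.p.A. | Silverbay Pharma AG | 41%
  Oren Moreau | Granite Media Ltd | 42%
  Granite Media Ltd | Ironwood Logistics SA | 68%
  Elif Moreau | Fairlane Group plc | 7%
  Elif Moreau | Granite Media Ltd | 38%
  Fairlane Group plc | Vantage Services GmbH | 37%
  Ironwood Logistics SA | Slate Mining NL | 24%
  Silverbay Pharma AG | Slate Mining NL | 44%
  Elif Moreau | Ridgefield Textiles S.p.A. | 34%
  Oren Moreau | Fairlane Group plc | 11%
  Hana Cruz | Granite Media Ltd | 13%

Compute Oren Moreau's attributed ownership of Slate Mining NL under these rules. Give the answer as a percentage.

20.0554%

By parent–child attribution (R2), Oren Moreau is treated as also owning Elif Moreau's interest in Granite Media Ltd, giving 42% + 38% = 80%.
By parent–child attribution (R2), Oren Moreau is treated as also owning Elif Moreau's interest in Fairlane Group plc, giving 11% + 7% = 18%.
By parent–child attribution (R2), Oren Moreau is treated as owning Elif Moreau's 34% interest in Ridgefield Textiles S.p.A.
Chain via Granite Media Ltd → Ironwood Logistics SA (R3): 80% × 68% × 24% = 13.056% of Slate Mining NL.
Chain via Fairlane Group plc → Vantage Services GmbH (R3): 18% × 37% × 13% = 0.8658% of Slate Mining NL.
Chain via Ridgefield Textiles S.p.A. → Silverbay Pharma AG (R3): 34% × 41% × 44% = 6.1336% of Slate Mining NL.
Aggregating (R1): 13.056% + 0.8658% + 6.1336% = 20.0554%.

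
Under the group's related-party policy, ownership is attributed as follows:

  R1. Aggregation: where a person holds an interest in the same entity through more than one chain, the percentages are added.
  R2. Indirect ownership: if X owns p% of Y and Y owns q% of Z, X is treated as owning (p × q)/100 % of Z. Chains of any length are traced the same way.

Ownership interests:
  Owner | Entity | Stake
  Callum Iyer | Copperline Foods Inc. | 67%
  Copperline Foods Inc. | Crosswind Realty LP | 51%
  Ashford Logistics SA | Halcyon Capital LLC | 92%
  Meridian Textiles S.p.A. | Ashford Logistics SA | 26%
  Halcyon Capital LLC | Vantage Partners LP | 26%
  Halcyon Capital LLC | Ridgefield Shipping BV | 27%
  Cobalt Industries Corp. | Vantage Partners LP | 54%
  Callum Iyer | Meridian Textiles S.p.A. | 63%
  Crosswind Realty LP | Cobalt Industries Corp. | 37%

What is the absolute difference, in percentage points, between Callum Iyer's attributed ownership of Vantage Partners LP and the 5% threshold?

Chain via Copperline Foods Inc. → Crosswind Realty LP → Cobalt Industries Corp. (R2): 67% × 51% × 37% × 54% = 6.827166% of Vantage Partners LP.
Chain via Meridian Textiles S.p.A. → Ashford Logistics SA → Halcyon Capital LLC (R2): 63% × 26% × 92% × 26% = 3.918096% of Vantage Partners LP.
Aggregating (R1): 6.827166% + 3.918096% = 10.745262%.
10.745262% exceeds the 5% threshold by 5.745262 percentage points.

5.745262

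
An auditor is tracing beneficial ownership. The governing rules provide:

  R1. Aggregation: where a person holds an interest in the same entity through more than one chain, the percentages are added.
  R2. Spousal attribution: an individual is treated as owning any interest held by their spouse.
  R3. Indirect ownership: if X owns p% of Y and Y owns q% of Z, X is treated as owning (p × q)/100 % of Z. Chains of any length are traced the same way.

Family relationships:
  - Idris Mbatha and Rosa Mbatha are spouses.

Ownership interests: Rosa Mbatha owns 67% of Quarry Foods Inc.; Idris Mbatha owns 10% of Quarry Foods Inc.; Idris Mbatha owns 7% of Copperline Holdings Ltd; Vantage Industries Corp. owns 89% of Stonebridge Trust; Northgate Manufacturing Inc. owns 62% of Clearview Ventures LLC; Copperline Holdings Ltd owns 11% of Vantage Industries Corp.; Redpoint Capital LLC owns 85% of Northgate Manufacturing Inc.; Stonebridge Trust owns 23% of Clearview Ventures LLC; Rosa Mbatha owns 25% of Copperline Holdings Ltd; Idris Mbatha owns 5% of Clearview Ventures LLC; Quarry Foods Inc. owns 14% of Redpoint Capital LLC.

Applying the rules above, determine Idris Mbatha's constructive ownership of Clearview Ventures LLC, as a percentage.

By spousal attribution (R2), Idris Mbatha is treated as also owning Rosa Mbatha's interest in Quarry Foods Inc, giving 10% + 67% = 77%.
By spousal attribution (R2), Idris Mbatha is treated as also owning Rosa Mbatha's interest in Copperline Holdings Ltd, giving 7% + 25% = 32%.
Chain via Quarry Foods Inc. → Redpoint Capital LLC → Northgate Manufacturing Inc. (R3): 77% × 14% × 85% × 62% = 5.68106% of Clearview Ventures LLC.
Chain via Copperline Holdings Ltd → Vantage Industries Corp. → Stonebridge Trust (R3): 32% × 11% × 89% × 23% = 0.720544% of Clearview Ventures LLC.
Direct interest in Clearview Ventures LLC: 5%.
Aggregating (R1): 5.68106% + 0.720544% + 5% = 11.401604%.

11.401604%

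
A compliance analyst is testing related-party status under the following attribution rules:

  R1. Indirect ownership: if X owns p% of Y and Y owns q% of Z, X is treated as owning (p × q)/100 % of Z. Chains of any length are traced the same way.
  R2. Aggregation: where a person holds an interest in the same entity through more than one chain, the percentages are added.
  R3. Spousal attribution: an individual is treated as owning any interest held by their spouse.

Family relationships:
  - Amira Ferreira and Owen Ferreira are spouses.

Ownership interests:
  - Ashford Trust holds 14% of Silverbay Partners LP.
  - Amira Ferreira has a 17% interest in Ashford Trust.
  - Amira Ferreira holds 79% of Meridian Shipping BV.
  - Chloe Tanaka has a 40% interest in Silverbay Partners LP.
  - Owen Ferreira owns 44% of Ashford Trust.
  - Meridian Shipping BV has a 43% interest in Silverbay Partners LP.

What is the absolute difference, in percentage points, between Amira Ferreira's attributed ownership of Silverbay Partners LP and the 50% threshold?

By spousal attribution (R3), Amira Ferreira is treated as also owning Owen Ferreira's interest in Ashford Trust, giving 17% + 44% = 61%.
Chain via Meridian Shipping BV (R1): 79% × 43% = 33.97% of Silverbay Partners LP.
Chain via Ashford Trust (R1): 61% × 14% = 8.54% of Silverbay Partners LP.
Aggregating (R2): 33.97% + 8.54% = 42.51%.
42.51% falls short of the 50% threshold by 7.49 percentage points.

7.49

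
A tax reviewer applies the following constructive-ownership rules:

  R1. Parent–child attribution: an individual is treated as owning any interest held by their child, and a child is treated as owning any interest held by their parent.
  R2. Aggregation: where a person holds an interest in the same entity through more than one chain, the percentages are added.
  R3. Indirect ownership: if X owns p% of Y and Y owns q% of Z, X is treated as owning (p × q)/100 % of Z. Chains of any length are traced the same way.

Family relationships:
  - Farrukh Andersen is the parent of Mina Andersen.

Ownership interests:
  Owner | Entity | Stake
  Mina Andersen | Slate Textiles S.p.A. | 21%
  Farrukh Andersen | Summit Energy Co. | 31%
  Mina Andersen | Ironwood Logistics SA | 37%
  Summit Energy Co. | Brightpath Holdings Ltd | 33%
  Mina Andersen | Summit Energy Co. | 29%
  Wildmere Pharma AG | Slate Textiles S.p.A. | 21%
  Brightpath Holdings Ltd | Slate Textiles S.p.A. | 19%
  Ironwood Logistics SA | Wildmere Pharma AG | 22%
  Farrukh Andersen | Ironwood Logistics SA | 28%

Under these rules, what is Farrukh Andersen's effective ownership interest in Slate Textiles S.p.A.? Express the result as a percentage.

27.765%

By parent–child attribution (R1), Farrukh Andersen is treated as also owning Mina Andersen's interest in Summit Energy Co, giving 31% + 29% = 60%.
By parent–child attribution (R1), Farrukh Andersen is treated as also owning Mina Andersen's interest in Ironwood Logistics SA, giving 28% + 37% = 65%.
By parent–child attribution (R1), Farrukh Andersen is treated as owning Mina Andersen's 21% interest in Slate Textiles S.p.A.
Chain via Summit Energy Co. → Brightpath Holdings Ltd (R3): 60% × 33% × 19% = 3.762% of Slate Textiles S.p.A.
Chain via Ironwood Logistics SA → Wildmere Pharma AG (R3): 65% × 22% × 21% = 3.003% of Slate Textiles S.p.A.
Direct interest in Slate Textiles S.p.A: 21%.
Aggregating (R2): 3.762% + 3.003% + 21% = 27.765%.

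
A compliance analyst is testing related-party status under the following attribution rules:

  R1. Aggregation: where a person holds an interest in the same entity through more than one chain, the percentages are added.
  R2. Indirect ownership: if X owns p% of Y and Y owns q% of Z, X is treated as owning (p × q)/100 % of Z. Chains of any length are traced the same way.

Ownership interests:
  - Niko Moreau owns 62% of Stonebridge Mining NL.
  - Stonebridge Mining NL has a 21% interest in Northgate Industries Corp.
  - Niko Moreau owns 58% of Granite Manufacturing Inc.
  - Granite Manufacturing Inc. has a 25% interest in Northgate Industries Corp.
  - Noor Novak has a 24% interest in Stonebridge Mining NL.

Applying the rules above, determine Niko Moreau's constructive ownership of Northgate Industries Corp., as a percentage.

Chain via Granite Manufacturing Inc. (R2): 58% × 25% = 14.5% of Northgate Industries Corp.
Chain via Stonebridge Mining NL (R2): 62% × 21% = 13.02% of Northgate Industries Corp.
Aggregating (R1): 14.5% + 13.02% = 27.52%.

27.52%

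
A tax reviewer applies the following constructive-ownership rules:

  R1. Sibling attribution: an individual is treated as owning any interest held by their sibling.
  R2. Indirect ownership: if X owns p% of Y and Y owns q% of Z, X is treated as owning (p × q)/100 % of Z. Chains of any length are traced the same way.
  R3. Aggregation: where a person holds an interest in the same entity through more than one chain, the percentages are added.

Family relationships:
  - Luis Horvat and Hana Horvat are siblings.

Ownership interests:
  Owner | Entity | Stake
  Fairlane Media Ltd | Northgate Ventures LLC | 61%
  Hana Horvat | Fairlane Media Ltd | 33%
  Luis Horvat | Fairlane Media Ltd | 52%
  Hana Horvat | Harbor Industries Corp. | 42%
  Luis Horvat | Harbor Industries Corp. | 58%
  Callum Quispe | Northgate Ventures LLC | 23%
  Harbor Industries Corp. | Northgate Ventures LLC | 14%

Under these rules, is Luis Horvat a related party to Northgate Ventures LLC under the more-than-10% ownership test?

By sibling attribution (R1), Luis Horvat is treated as also owning Hana Horvat's interest in Harbor Industries Corp, giving 58% + 42% = 100%.
By sibling attribution (R1), Luis Horvat is treated as also owning Hana Horvat's interest in Fairlane Media Ltd, giving 52% + 33% = 85%.
Chain via Harbor Industries Corp. (R2): 100% × 14% = 14% of Northgate Ventures LLC.
Chain via Fairlane Media Ltd (R2): 85% × 61% = 51.85% of Northgate Ventures LLC.
Aggregating (R3): 14% + 51.85% = 65.85%.
65.85% exceeds the 10% threshold, so Luis is a related party to Northgate Ventures LLC.

Yes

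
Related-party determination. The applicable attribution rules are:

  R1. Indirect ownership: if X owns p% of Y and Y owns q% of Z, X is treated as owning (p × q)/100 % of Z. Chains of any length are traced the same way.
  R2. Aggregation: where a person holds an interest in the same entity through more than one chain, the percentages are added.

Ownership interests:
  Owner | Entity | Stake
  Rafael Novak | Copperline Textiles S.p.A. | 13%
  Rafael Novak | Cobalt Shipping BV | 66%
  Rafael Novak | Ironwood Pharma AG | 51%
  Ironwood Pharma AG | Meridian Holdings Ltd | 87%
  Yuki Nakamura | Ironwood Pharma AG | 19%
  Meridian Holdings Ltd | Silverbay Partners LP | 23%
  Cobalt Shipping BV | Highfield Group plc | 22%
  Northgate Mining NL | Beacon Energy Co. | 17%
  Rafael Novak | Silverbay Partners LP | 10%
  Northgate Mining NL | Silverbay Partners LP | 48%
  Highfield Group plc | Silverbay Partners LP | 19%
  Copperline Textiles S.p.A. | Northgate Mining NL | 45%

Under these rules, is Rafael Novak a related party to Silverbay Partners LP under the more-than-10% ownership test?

Yes

Chain via Copperline Textiles S.p.A. → Northgate Mining NL (R1): 13% × 45% × 48% = 2.808% of Silverbay Partners LP.
Chain via Ironwood Pharma AG → Meridian Holdings Ltd (R1): 51% × 87% × 23% = 10.2051% of Silverbay Partners LP.
Chain via Cobalt Shipping BV → Highfield Group plc (R1): 66% × 22% × 19% = 2.7588% of Silverbay Partners LP.
Direct interest in Silverbay Partners LP: 10%.
Aggregating (R2): 2.808% + 10.2051% + 2.7588% + 10% = 25.7719%.
25.7719% exceeds the 10% threshold, so Rafael is a related party to Silverbay Partners LP.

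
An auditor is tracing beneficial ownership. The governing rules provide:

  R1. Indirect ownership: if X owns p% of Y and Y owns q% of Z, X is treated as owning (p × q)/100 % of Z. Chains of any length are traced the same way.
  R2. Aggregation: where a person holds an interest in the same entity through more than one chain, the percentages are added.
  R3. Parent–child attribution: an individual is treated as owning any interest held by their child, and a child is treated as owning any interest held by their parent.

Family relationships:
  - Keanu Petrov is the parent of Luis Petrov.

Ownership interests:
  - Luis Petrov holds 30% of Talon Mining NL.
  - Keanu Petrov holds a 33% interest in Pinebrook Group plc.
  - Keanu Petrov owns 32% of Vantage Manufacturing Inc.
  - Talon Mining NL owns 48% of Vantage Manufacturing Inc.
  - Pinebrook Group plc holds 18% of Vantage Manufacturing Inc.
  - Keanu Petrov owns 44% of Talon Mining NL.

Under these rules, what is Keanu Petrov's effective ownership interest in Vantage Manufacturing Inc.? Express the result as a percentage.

73.46%

By parent–child attribution (R3), Keanu Petrov is treated as also owning Luis Petrov's interest in Talon Mining NL, giving 44% + 30% = 74%.
Chain via Talon Mining NL (R1): 74% × 48% = 35.52% of Vantage Manufacturing Inc.
Chain via Pinebrook Group plc (R1): 33% × 18% = 5.94% of Vantage Manufacturing Inc.
Direct interest in Vantage Manufacturing Inc: 32%.
Aggregating (R2): 35.52% + 5.94% + 32% = 73.46%.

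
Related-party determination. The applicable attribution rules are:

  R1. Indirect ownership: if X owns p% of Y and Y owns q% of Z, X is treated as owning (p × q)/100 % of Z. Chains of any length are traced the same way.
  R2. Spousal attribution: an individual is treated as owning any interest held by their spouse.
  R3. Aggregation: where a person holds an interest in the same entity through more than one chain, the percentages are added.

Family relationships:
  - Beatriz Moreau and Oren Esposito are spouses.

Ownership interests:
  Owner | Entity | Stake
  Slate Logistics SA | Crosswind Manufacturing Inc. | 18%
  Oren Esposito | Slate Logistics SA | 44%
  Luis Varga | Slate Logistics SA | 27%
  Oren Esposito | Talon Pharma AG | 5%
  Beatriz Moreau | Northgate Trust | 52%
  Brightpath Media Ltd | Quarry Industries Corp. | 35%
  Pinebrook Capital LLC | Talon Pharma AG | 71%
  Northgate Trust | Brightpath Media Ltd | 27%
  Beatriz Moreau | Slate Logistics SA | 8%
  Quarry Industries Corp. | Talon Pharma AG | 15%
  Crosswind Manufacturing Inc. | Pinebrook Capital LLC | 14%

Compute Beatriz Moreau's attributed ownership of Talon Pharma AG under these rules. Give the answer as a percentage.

6.667484%

By spousal attribution (R2), Beatriz Moreau is treated as also owning Oren Esposito's interest in Slate Logistics SA, giving 8% + 44% = 52%.
By spousal attribution (R2), Beatriz Moreau is treated as owning Oren Esposito's 5% interest in Talon Pharma AG.
Chain via Slate Logistics SA → Crosswind Manufacturing Inc. → Pinebrook Capital LLC (R1): 52% × 18% × 14% × 71% = 0.930384% of Talon Pharma AG.
Chain via Northgate Trust → Brightpath Media Ltd → Quarry Industries Corp. (R1): 52% × 27% × 35% × 15% = 0.7371% of Talon Pharma AG.
Direct interest in Talon Pharma AG: 5%.
Aggregating (R3): 0.930384% + 0.7371% + 5% = 6.667484%.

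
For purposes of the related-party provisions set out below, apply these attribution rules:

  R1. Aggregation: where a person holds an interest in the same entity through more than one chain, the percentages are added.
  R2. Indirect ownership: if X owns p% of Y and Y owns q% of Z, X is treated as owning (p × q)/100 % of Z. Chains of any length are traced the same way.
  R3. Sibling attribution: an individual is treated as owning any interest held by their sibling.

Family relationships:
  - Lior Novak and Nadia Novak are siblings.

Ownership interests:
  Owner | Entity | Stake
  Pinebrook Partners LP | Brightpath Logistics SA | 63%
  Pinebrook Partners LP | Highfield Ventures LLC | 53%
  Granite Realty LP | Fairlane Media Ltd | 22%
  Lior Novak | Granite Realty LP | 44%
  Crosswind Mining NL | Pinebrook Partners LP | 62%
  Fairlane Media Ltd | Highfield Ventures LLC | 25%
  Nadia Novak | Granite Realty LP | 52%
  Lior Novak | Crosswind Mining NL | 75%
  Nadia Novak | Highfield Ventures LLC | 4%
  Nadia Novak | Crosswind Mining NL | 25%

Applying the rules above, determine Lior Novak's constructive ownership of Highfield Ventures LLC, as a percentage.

By sibling attribution (R3), Lior Novak is treated as also owning Nadia Novak's interest in Crosswind Mining NL, giving 75% + 25% = 100%.
By sibling attribution (R3), Lior Novak is treated as also owning Nadia Novak's interest in Granite Realty LP, giving 44% + 52% = 96%.
By sibling attribution (R3), Lior Novak is treated as owning Nadia Novak's 4% interest in Highfield Ventures LLC.
Chain via Crosswind Mining NL → Pinebrook Partners LP (R2): 100% × 62% × 53% = 32.86% of Highfield Ventures LLC.
Chain via Granite Realty LP → Fairlane Media Ltd (R2): 96% × 22% × 25% = 5.28% of Highfield Ventures LLC.
Direct interest in Highfield Ventures LLC: 4%.
Aggregating (R1): 32.86% + 5.28% + 4% = 42.14%.

42.14%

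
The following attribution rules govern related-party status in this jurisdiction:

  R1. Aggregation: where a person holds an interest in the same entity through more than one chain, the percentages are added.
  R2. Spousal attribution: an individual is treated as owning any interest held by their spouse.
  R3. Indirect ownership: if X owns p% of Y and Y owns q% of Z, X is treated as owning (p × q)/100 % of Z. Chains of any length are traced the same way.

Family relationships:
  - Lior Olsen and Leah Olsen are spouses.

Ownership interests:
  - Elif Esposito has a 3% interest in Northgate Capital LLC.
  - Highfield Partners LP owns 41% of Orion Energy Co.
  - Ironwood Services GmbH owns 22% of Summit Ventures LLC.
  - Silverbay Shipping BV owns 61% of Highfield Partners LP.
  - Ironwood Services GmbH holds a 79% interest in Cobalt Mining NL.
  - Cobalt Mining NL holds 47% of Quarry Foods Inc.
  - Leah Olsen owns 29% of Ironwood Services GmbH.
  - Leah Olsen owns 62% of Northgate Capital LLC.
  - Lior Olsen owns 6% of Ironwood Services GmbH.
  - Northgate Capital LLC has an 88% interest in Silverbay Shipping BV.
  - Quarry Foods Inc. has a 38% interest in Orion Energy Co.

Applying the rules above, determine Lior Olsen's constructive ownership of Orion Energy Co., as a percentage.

By spousal attribution (R2), Lior Olsen is treated as also owning Leah Olsen's interest in Ironwood Services GmbH, giving 6% + 29% = 35%.
By spousal attribution (R2), Lior Olsen is treated as owning Leah Olsen's 62% interest in Northgate Capital LLC.
Chain via Ironwood Services GmbH → Cobalt Mining NL → Quarry Foods Inc. (R3): 35% × 79% × 47% × 38% = 4.93829% of Orion Energy Co.
Chain via Northgate Capital LLC → Silverbay Shipping BV → Highfield Partners LP (R3): 62% × 88% × 61% × 41% = 13.645456% of Orion Energy Co.
Aggregating (R1): 4.93829% + 13.645456% = 18.583746%.

18.583746%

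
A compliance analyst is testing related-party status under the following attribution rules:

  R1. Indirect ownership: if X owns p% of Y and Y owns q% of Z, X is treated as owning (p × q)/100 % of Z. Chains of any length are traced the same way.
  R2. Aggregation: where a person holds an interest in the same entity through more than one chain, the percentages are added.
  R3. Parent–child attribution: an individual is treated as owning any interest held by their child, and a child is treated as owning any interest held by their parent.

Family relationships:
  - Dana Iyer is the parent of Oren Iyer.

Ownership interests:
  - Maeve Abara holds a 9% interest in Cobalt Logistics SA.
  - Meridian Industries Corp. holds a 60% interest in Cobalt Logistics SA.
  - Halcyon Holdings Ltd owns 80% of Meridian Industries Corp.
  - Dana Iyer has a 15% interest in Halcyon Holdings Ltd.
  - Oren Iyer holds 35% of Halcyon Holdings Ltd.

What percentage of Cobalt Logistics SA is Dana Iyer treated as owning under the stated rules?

By parent–child attribution (R3), Dana Iyer is treated as also owning Oren Iyer's interest in Halcyon Holdings Ltd, giving 15% + 35% = 50%.
Chain via Halcyon Holdings Ltd → Meridian Industries Corp. (R1): 50% × 80% × 60% = 24% of Cobalt Logistics SA.

24%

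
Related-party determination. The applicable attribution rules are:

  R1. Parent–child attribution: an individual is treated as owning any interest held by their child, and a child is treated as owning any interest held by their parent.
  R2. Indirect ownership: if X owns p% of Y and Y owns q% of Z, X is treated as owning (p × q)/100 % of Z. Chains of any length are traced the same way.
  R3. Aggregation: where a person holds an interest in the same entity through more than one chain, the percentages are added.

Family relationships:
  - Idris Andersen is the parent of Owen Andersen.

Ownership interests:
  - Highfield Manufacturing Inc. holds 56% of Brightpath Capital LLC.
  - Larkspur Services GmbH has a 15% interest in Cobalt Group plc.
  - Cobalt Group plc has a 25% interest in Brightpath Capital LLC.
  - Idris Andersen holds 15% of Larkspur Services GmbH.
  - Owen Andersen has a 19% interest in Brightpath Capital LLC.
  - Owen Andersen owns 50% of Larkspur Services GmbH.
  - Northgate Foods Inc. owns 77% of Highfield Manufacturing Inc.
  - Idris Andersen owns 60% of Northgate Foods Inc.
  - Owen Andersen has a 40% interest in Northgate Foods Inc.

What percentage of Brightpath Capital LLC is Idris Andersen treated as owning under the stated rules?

64.5575%

By parent–child attribution (R1), Idris Andersen is treated as also owning Owen Andersen's interest in Larkspur Services GmbH, giving 15% + 50% = 65%.
By parent–child attribution (R1), Idris Andersen is treated as also owning Owen Andersen's interest in Northgate Foods Inc, giving 60% + 40% = 100%.
By parent–child attribution (R1), Idris Andersen is treated as owning Owen Andersen's 19% interest in Brightpath Capital LLC.
Chain via Larkspur Services GmbH → Cobalt Group plc (R2): 65% × 15% × 25% = 2.4375% of Brightpath Capital LLC.
Chain via Northgate Foods Inc. → Highfield Manufacturing Inc. (R2): 100% × 77% × 56% = 43.12% of Brightpath Capital LLC.
Direct interest in Brightpath Capital LLC: 19%.
Aggregating (R3): 2.4375% + 43.12% + 19% = 64.5575%.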